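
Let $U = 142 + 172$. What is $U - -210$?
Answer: $524$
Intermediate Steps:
$U = 314$
$U - -210 = 314 - -210 = 314 + 210 = 524$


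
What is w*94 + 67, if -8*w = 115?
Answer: -5137/4 ≈ -1284.3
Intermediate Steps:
w = -115/8 (w = -⅛*115 = -115/8 ≈ -14.375)
w*94 + 67 = -115/8*94 + 67 = -5405/4 + 67 = -5137/4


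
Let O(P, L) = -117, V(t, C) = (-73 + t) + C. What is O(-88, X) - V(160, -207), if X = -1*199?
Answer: 3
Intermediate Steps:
X = -199
V(t, C) = -73 + C + t
O(-88, X) - V(160, -207) = -117 - (-73 - 207 + 160) = -117 - 1*(-120) = -117 + 120 = 3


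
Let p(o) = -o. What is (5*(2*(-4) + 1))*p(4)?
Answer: 140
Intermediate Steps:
(5*(2*(-4) + 1))*p(4) = (5*(2*(-4) + 1))*(-1*4) = (5*(-8 + 1))*(-4) = (5*(-7))*(-4) = -35*(-4) = 140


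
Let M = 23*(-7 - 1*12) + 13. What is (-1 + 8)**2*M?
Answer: -20776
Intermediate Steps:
M = -424 (M = 23*(-7 - 12) + 13 = 23*(-19) + 13 = -437 + 13 = -424)
(-1 + 8)**2*M = (-1 + 8)**2*(-424) = 7**2*(-424) = 49*(-424) = -20776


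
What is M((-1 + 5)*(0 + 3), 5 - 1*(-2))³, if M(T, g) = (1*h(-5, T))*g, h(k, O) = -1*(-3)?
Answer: 9261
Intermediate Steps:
h(k, O) = 3
M(T, g) = 3*g (M(T, g) = (1*3)*g = 3*g)
M((-1 + 5)*(0 + 3), 5 - 1*(-2))³ = (3*(5 - 1*(-2)))³ = (3*(5 + 2))³ = (3*7)³ = 21³ = 9261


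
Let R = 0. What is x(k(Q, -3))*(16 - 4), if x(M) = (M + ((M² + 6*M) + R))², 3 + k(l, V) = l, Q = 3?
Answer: 0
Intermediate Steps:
k(l, V) = -3 + l
x(M) = (M² + 7*M)² (x(M) = (M + ((M² + 6*M) + 0))² = (M + (M² + 6*M))² = (M² + 7*M)²)
x(k(Q, -3))*(16 - 4) = ((-3 + 3)²*(7 + (-3 + 3))²)*(16 - 4) = (0²*(7 + 0)²)*12 = (0*7²)*12 = (0*49)*12 = 0*12 = 0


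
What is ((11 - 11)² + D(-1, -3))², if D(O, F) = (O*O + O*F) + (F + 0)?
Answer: 1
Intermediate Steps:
D(O, F) = F + O² + F*O (D(O, F) = (O² + F*O) + F = F + O² + F*O)
((11 - 11)² + D(-1, -3))² = ((11 - 11)² + (-3 + (-1)² - 3*(-1)))² = (0² + (-3 + 1 + 3))² = (0 + 1)² = 1² = 1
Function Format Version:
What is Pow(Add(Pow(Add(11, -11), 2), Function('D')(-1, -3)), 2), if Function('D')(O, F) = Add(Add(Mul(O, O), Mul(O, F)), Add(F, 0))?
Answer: 1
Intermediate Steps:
Function('D')(O, F) = Add(F, Pow(O, 2), Mul(F, O)) (Function('D')(O, F) = Add(Add(Pow(O, 2), Mul(F, O)), F) = Add(F, Pow(O, 2), Mul(F, O)))
Pow(Add(Pow(Add(11, -11), 2), Function('D')(-1, -3)), 2) = Pow(Add(Pow(Add(11, -11), 2), Add(-3, Pow(-1, 2), Mul(-3, -1))), 2) = Pow(Add(Pow(0, 2), Add(-3, 1, 3)), 2) = Pow(Add(0, 1), 2) = Pow(1, 2) = 1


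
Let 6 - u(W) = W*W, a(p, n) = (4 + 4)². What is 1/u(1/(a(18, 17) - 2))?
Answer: 3844/23063 ≈ 0.16667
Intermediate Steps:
a(p, n) = 64 (a(p, n) = 8² = 64)
u(W) = 6 - W² (u(W) = 6 - W*W = 6 - W²)
1/u(1/(a(18, 17) - 2)) = 1/(6 - (1/(64 - 2))²) = 1/(6 - (1/62)²) = 1/(6 - 1*1/3844) = 1/(6 - 1/3844) = 1/(23063/3844) = 3844/23063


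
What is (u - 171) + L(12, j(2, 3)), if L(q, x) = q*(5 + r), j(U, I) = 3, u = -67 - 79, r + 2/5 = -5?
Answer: -1609/5 ≈ -321.80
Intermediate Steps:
r = -27/5 (r = -⅖ - 5 = -27/5 ≈ -5.4000)
u = -146
L(q, x) = -2*q/5 (L(q, x) = q*(5 - 27/5) = q*(-⅖) = -2*q/5)
(u - 171) + L(12, j(2, 3)) = (-146 - 171) - ⅖*12 = -317 - 24/5 = -1609/5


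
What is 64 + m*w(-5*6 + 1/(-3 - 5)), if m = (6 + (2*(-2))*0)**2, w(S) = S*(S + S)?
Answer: 523241/8 ≈ 65405.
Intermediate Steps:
w(S) = 2*S**2 (w(S) = S*(2*S) = 2*S**2)
m = 36 (m = (6 - 4*0)**2 = (6 + 0)**2 = 6**2 = 36)
64 + m*w(-5*6 + 1/(-3 - 5)) = 64 + 36*(2*(-5*6 + 1/(-3 - 5))**2) = 64 + 36*(2*(-30 + 1/(-8))**2) = 64 + 36*(2*(-30 - 1/8)**2) = 64 + 36*(2*(-241/8)**2) = 64 + 36*(2*(58081/64)) = 64 + 36*(58081/32) = 64 + 522729/8 = 523241/8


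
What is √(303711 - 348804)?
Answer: I*√45093 ≈ 212.35*I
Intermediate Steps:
√(303711 - 348804) = √(-45093) = I*√45093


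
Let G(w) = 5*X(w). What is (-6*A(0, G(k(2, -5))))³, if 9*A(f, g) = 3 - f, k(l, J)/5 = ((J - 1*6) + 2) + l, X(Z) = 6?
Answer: -8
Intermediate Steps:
k(l, J) = -20 + 5*J + 5*l (k(l, J) = 5*(((J - 1*6) + 2) + l) = 5*(((J - 6) + 2) + l) = 5*(((-6 + J) + 2) + l) = 5*((-4 + J) + l) = 5*(-4 + J + l) = -20 + 5*J + 5*l)
G(w) = 30 (G(w) = 5*6 = 30)
A(f, g) = ⅓ - f/9 (A(f, g) = (3 - f)/9 = ⅓ - f/9)
(-6*A(0, G(k(2, -5))))³ = (-6*(⅓ - ⅑*0))³ = (-6*(⅓ + 0))³ = (-6*⅓)³ = (-2)³ = -8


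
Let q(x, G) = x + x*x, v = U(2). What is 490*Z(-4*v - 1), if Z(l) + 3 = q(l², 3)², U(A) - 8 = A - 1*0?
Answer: 3917269849046890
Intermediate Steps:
U(A) = 8 + A (U(A) = 8 + (A - 1*0) = 8 + (A + 0) = 8 + A)
v = 10 (v = 8 + 2 = 10)
q(x, G) = x + x²
Z(l) = -3 + l⁴*(1 + l²)² (Z(l) = -3 + (l²*(1 + l²))² = -3 + l⁴*(1 + l²)²)
490*Z(-4*v - 1) = 490*(-3 + (-4*10 - 1)⁴*(1 + (-4*10 - 1)²)²) = 490*(-3 + (-40 - 1)⁴*(1 + (-40 - 1)²)²) = 490*(-3 + (-41)⁴*(1 + (-41)²)²) = 490*(-3 + 2825761*(1 + 1681)²) = 490*(-3 + 2825761*1682²) = 490*(-3 + 2825761*2829124) = 490*(-3 + 7994428263364) = 490*7994428263361 = 3917269849046890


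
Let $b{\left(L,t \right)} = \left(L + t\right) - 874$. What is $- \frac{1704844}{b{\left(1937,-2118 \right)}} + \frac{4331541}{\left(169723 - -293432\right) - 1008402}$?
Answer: $\frac{308330433571}{191745195} \approx 1608.0$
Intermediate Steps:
$b{\left(L,t \right)} = -874 + L + t$
$- \frac{1704844}{b{\left(1937,-2118 \right)}} + \frac{4331541}{\left(169723 - -293432\right) - 1008402} = - \frac{1704844}{-874 + 1937 - 2118} + \frac{4331541}{\left(169723 - -293432\right) - 1008402} = - \frac{1704844}{-1055} + \frac{4331541}{\left(169723 + 293432\right) - 1008402} = \left(-1704844\right) \left(- \frac{1}{1055}\right) + \frac{4331541}{463155 - 1008402} = \frac{1704844}{1055} + \frac{4331541}{-545247} = \frac{1704844}{1055} + 4331541 \left(- \frac{1}{545247}\right) = \frac{1704844}{1055} - \frac{1443847}{181749} = \frac{308330433571}{191745195}$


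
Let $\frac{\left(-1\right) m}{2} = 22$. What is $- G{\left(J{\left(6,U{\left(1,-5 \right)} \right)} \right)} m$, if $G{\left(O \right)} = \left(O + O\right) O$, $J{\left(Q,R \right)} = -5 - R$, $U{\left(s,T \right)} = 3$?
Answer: $5632$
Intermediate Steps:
$m = -44$ ($m = \left(-2\right) 22 = -44$)
$G{\left(O \right)} = 2 O^{2}$ ($G{\left(O \right)} = 2 O O = 2 O^{2}$)
$- G{\left(J{\left(6,U{\left(1,-5 \right)} \right)} \right)} m = - 2 \left(-5 - 3\right)^{2} \left(-44\right) = - 2 \left(-8\right)^{2} \left(-44\right) = - 2 \cdot 64 \left(-44\right) = - 128 \left(-44\right) = \left(-1\right) \left(-5632\right) = 5632$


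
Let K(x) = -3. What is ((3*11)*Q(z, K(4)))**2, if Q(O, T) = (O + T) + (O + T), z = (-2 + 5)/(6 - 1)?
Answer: 627264/25 ≈ 25091.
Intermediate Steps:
z = 3/5 ≈ 0.60000
Q(O, T) = 2*O + 2*T
((3*11)*Q(z, K(4)))**2 = ((3*11)*(2*(3/5) + 2*(-3)))**2 = (33*(6/5 - 6))**2 = (33*(-24/5))**2 = (-792/5)**2 = 627264/25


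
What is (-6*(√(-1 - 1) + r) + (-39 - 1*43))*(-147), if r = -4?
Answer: 8526 + 882*I*√2 ≈ 8526.0 + 1247.3*I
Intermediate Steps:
(-6*(√(-1 - 1) + r) + (-39 - 1*43))*(-147) = (-6*(√(-1 - 1) - 4) + (-39 - 1*43))*(-147) = (-6*(√(-2) - 4) + (-39 - 43))*(-147) = (-6*(I*√2 - 4) - 82)*(-147) = (-6*(-4 + I*√2) - 82)*(-147) = ((24 - 6*I*√2) - 82)*(-147) = (-58 - 6*I*√2)*(-147) = 8526 + 882*I*√2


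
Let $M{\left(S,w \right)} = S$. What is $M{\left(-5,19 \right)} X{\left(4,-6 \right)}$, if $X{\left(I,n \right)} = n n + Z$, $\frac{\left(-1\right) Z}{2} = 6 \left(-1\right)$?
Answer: $-240$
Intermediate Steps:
$Z = 12$ ($Z = - 2 \cdot 6 \left(-1\right) = \left(-2\right) \left(-6\right) = 12$)
$X{\left(I,n \right)} = 12 + n^{2}$ ($X{\left(I,n \right)} = n n + 12 = n^{2} + 12 = 12 + n^{2}$)
$M{\left(-5,19 \right)} X{\left(4,-6 \right)} = - 5 \left(12 + \left(-6\right)^{2}\right) = - 5 \left(12 + 36\right) = \left(-5\right) 48 = -240$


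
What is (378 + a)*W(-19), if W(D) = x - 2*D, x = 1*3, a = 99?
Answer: 19557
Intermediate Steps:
x = 3
W(D) = 3 - 2*D
(378 + a)*W(-19) = (378 + 99)*(3 - 2*(-19)) = 477*(3 + 38) = 477*41 = 19557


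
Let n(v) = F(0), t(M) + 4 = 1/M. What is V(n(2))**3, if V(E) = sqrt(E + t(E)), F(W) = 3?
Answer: -2*I*sqrt(6)/9 ≈ -0.54433*I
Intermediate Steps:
t(M) = -4 + 1/M
n(v) = 3
V(E) = sqrt(-4 + E + 1/E) (V(E) = sqrt(E + (-4 + 1/E)) = sqrt(-4 + E + 1/E))
V(n(2))**3 = (sqrt(-4 + 3 + 1/3))**3 = (sqrt(-2/3))**3 = (I*sqrt(6)/3)**3 = -2*I*sqrt(6)/9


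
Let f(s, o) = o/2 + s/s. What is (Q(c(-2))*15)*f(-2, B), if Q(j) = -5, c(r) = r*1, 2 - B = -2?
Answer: -225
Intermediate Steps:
B = 4 (B = 2 - 1*(-2) = 2 + 2 = 4)
c(r) = r
f(s, o) = 1 + o/2 (f(s, o) = o*(½) + 1 = o/2 + 1 = 1 + o/2)
(Q(c(-2))*15)*f(-2, B) = (-5*15)*(1 + (½)*4) = -75*(1 + 2) = -75*3 = -225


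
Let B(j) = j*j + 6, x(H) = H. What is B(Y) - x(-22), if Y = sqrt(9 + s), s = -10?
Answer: 27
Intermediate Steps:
Y = I (Y = sqrt(9 - 10) = sqrt(-1) = I ≈ 1.0*I)
B(j) = 6 + j**2 (B(j) = j**2 + 6 = 6 + j**2)
B(Y) - x(-22) = (6 + I**2) - 1*(-22) = (6 - 1) + 22 = 5 + 22 = 27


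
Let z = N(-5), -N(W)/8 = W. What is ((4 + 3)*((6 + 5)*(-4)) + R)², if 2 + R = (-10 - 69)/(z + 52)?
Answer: 817902801/8464 ≈ 96633.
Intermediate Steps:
N(W) = -8*W
z = 40 (z = -8*(-5) = 40)
R = -263/92 (R = -2 + (-10 - 69)/(40 + 52) = -2 - 79/92 = -263/92 ≈ -2.8587)
((4 + 3)*((6 + 5)*(-4)) + R)² = ((4 + 3)*((6 + 5)*(-4)) - 263/92)² = (7*(11*(-4)) - 263/92)² = (7*(-44) - 263/92)² = (-308 - 263/92)² = (-28599/92)² = 817902801/8464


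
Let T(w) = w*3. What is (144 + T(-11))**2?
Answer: 12321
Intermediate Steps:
T(w) = 3*w
(144 + T(-11))**2 = (144 + 3*(-11))**2 = (144 - 33)**2 = 111**2 = 12321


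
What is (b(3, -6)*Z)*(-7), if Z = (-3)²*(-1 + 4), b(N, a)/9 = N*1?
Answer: -5103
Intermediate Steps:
b(N, a) = 9*N (b(N, a) = 9*(N*1) = 9*N)
Z = 27 (Z = 9*3 = 27)
(b(3, -6)*Z)*(-7) = ((9*3)*27)*(-7) = (27*27)*(-7) = 729*(-7) = -5103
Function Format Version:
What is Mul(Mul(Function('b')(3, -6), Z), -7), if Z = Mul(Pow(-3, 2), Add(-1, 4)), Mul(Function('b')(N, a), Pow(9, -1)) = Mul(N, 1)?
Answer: -5103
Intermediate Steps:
Function('b')(N, a) = Mul(9, N) (Function('b')(N, a) = Mul(9, Mul(N, 1)) = Mul(9, N))
Z = 27 (Z = Mul(9, 3) = 27)
Mul(Mul(Function('b')(3, -6), Z), -7) = Mul(Mul(Mul(9, 3), 27), -7) = Mul(Mul(27, 27), -7) = Mul(729, -7) = -5103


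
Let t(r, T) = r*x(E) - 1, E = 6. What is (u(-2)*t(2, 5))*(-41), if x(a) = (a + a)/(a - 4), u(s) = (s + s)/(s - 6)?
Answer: -451/2 ≈ -225.50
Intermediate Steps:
u(s) = 2*s/(-6 + s) (u(s) = (2*s)/(-6 + s) = 2*s/(-6 + s))
x(a) = 2*a/(-4 + a) (x(a) = (2*a)/(-4 + a) = 2*a/(-4 + a))
t(r, T) = -1 + 6*r (t(r, T) = r*(2*6/(-4 + 6)) - 1 = r*(2*6/2) - 1 = r*(2*6*(½)) - 1 = r*6 - 1 = 6*r - 1 = -1 + 6*r)
(u(-2)*t(2, 5))*(-41) = ((2*(-2)/(-6 - 2))*(-1 + 6*2))*(-41) = ((2*(-2)/(-8))*(-1 + 12))*(-41) = ((2*(-2)*(-⅛))*11)*(-41) = ((½)*11)*(-41) = (11/2)*(-41) = -451/2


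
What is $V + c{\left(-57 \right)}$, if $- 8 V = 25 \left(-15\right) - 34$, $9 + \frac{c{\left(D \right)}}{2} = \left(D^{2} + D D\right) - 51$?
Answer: $\frac{103417}{8} \approx 12927.0$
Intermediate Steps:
$c{\left(D \right)} = -120 + 4 D^{2}$ ($c{\left(D \right)} = -18 + 2 \left(\left(D^{2} + D D\right) - 51\right) = -18 + 2 \left(\left(D^{2} + D^{2}\right) - 51\right) = -18 + 2 \left(2 D^{2} - 51\right) = -18 + 2 \left(-51 + 2 D^{2}\right) = -18 + \left(-102 + 4 D^{2}\right) = -120 + 4 D^{2}$)
$V = \frac{409}{8}$ ($V = - \frac{25 \left(-15\right) - 34}{8} = - \frac{-375 - 34}{8} = \left(- \frac{1}{8}\right) \left(-409\right) = \frac{409}{8} \approx 51.125$)
$V + c{\left(-57 \right)} = \frac{409}{8} - \left(120 - 4 \left(-57\right)^{2}\right) = \frac{409}{8} + \left(-120 + 4 \cdot 3249\right) = \frac{409}{8} + \left(-120 + 12996\right) = \frac{409}{8} + 12876 = \frac{103417}{8}$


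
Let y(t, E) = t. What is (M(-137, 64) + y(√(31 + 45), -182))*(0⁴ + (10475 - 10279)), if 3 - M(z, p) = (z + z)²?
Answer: -14714308 + 392*√19 ≈ -1.4713e+7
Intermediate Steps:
M(z, p) = 3 - 4*z² (M(z, p) = 3 - (z + z)² = 3 - (2*z)² = 3 - 4*z²)
(M(-137, 64) + y(√(31 + 45), -182))*(0⁴ + (10475 - 10279)) = ((3 - 4*(-137)²) + √(31 + 45))*(0⁴ + (10475 - 10279)) = ((3 - 4*18769) + √76)*(0 + 196) = ((3 - 75076) + 2*√19)*196 = (-75073 + 2*√19)*196 = -14714308 + 392*√19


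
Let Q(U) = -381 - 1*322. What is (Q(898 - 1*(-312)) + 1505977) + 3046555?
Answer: 4551829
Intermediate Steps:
Q(U) = -703 (Q(U) = -381 - 322 = -703)
(Q(898 - 1*(-312)) + 1505977) + 3046555 = (-703 + 1505977) + 3046555 = 1505274 + 3046555 = 4551829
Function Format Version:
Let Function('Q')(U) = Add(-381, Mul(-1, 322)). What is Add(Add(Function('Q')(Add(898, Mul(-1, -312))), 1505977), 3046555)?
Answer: 4551829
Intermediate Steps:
Function('Q')(U) = -703 (Function('Q')(U) = Add(-381, -322) = -703)
Add(Add(Function('Q')(Add(898, Mul(-1, -312))), 1505977), 3046555) = Add(Add(-703, 1505977), 3046555) = Add(1505274, 3046555) = 4551829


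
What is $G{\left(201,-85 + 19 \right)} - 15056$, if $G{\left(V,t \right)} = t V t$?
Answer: $860500$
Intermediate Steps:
$G{\left(V,t \right)} = V t^{2}$ ($G{\left(V,t \right)} = V t t = V t^{2}$)
$G{\left(201,-85 + 19 \right)} - 15056 = 201 \left(-85 + 19\right)^{2} - 15056 = 201 \left(-66\right)^{2} - 15056 = 201 \cdot 4356 - 15056 = 875556 - 15056 = 860500$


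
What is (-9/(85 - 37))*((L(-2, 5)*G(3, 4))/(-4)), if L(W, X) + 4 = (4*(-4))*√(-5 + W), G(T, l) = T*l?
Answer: -9/4 - 9*I*√7 ≈ -2.25 - 23.812*I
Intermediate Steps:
L(W, X) = -4 - 16*√(-5 + W) (L(W, X) = -4 + (4*(-4))*√(-5 + W) = -4 - 16*√(-5 + W))
(-9/(85 - 37))*((L(-2, 5)*G(3, 4))/(-4)) = (-9/(85 - 37))*(((-4 - 16*√(-5 - 2))*(3*4))/(-4)) = (-9/48)*(((-4 - 16*I*√7)*12)*(-¼)) = ((1/48)*(-9))*(((-4 - 16*I*√7)*12)*(-¼)) = -3*(-4 - 16*I*√7)*12*(-1)/(16*4) = -3*(-48 - 192*I*√7)*(-1)/(16*4) = -3*(12 + 48*I*√7)/16 = -9/4 - 9*I*√7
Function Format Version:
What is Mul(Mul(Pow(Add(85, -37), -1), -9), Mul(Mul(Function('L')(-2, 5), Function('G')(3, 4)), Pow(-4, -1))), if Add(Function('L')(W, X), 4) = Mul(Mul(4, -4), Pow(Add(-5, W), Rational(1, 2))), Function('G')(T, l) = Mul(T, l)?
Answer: Add(Rational(-9, 4), Mul(-9, I, Pow(7, Rational(1, 2)))) ≈ Add(-2.2500, Mul(-23.812, I))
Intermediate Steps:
Function('L')(W, X) = Add(-4, Mul(-16, Pow(Add(-5, W), Rational(1, 2)))) (Function('L')(W, X) = Add(-4, Mul(Mul(4, -4), Pow(Add(-5, W), Rational(1, 2)))) = Add(-4, Mul(-16, Pow(Add(-5, W), Rational(1, 2)))))
Mul(Mul(Pow(Add(85, -37), -1), -9), Mul(Mul(Function('L')(-2, 5), Function('G')(3, 4)), Pow(-4, -1))) = Mul(Mul(Pow(Add(85, -37), -1), -9), Mul(Mul(Add(-4, Mul(-16, Pow(Add(-5, -2), Rational(1, 2)))), Mul(3, 4)), Pow(-4, -1))) = Mul(Mul(Pow(48, -1), -9), Mul(Mul(Add(-4, Mul(-16, Pow(-7, Rational(1, 2)))), 12), Rational(-1, 4))) = Mul(Mul(Rational(1, 48), -9), Mul(Mul(Add(-4, Mul(-16, Mul(I, Pow(7, Rational(1, 2))))), 12), Rational(-1, 4))) = Mul(Rational(-3, 16), Mul(Mul(Add(-4, Mul(-16, I, Pow(7, Rational(1, 2)))), 12), Rational(-1, 4))) = Mul(Rational(-3, 16), Mul(Add(-48, Mul(-192, I, Pow(7, Rational(1, 2)))), Rational(-1, 4))) = Mul(Rational(-3, 16), Add(12, Mul(48, I, Pow(7, Rational(1, 2))))) = Add(Rational(-9, 4), Mul(-9, I, Pow(7, Rational(1, 2))))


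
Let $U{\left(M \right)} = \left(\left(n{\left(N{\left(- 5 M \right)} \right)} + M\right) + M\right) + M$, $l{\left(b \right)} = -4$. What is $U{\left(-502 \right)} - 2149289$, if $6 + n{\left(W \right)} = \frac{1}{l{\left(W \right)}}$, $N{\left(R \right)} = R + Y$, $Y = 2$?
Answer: $- \frac{8603205}{4} \approx -2.1508 \cdot 10^{6}$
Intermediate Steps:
$N{\left(R \right)} = 2 + R$ ($N{\left(R \right)} = R + 2 = 2 + R$)
$n{\left(W \right)} = - \frac{25}{4}$ ($n{\left(W \right)} = -6 + \frac{1}{-4} = -6 - \frac{1}{4} = - \frac{25}{4}$)
$U{\left(M \right)} = - \frac{25}{4} + 3 M$ ($U{\left(M \right)} = \left(\left(- \frac{25}{4} + M\right) + M\right) + M = \left(- \frac{25}{4} + 2 M\right) + M = - \frac{25}{4} + 3 M$)
$U{\left(-502 \right)} - 2149289 = \left(- \frac{25}{4} + 3 \left(-502\right)\right) - 2149289 = \left(- \frac{25}{4} - 1506\right) - 2149289 = - \frac{6049}{4} - 2149289 = - \frac{8603205}{4}$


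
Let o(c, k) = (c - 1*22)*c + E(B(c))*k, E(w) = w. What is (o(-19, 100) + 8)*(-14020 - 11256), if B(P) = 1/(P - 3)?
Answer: -217550532/11 ≈ -1.9777e+7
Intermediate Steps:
B(P) = 1/(-3 + P)
o(c, k) = c*(-22 + c) + k/(-3 + c) (o(c, k) = (c - 1*22)*c + k/(-3 + c) = (c - 22)*c + k/(-3 + c) = (-22 + c)*c + k/(-3 + c) = c*(-22 + c) + k/(-3 + c))
(o(-19, 100) + 8)*(-14020 - 11256) = ((100 - 19*(-22 - 19)*(-3 - 19))/(-3 - 19) + 8)*(-14020 - 11256) = ((100 - 19*(-41)*(-22))/(-22) + 8)*(-25276) = (-(100 - 17138)/22 + 8)*(-25276) = (-1/22*(-17038) + 8)*(-25276) = (8519/11 + 8)*(-25276) = (8607/11)*(-25276) = -217550532/11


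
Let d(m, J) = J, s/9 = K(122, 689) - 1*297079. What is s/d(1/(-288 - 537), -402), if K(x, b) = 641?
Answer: 444657/67 ≈ 6636.7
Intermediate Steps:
s = -2667942 (s = 9*(641 - 1*297079) = 9*(641 - 297079) = 9*(-296438) = -2667942)
s/d(1/(-288 - 537), -402) = -2667942/(-402) = -2667942*(-1/402) = 444657/67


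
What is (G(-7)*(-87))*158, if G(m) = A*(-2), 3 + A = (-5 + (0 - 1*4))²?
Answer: 2144376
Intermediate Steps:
A = 78 (A = -3 + (-5 + (0 - 1*4))² = -3 + (-5 + (0 - 4))² = -3 + (-5 - 4)² = -3 + (-9)² = -3 + 81 = 78)
G(m) = -156 (G(m) = 78*(-2) = -156)
(G(-7)*(-87))*158 = -156*(-87)*158 = 13572*158 = 2144376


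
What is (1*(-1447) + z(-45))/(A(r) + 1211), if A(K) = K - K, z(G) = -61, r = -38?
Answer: -1508/1211 ≈ -1.2453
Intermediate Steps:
A(K) = 0
(1*(-1447) + z(-45))/(A(r) + 1211) = (1*(-1447) - 61)/(0 + 1211) = (-1447 - 61)/1211 = -1508*1/1211 = -1508/1211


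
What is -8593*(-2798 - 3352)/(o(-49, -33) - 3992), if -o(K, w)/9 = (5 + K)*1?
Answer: -26423475/1798 ≈ -14696.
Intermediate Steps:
o(K, w) = -45 - 9*K (o(K, w) = -9*(5 + K) = -45 - 9*K)
-8593*(-2798 - 3352)/(o(-49, -33) - 3992) = -8593*(-2798 - 3352)/((-45 - 9*(-49)) - 3992) = -8593*(-6150/((-45 + 441) - 3992)) = -8593*(-6150/(396 - 3992)) = -8593/((-3596*(-1/6150))) = -8593/1798/3075 = -8593*3075/1798 = -26423475/1798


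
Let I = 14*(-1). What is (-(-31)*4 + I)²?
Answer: 12100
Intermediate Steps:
I = -14
(-(-31)*4 + I)² = (-(-31)*4 - 14)² = (-31*(-4) - 14)² = (124 - 14)² = 110² = 12100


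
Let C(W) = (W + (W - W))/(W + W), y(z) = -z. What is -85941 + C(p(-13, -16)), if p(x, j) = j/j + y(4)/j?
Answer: -171881/2 ≈ -85941.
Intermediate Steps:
p(x, j) = 1 - 4/j (p(x, j) = j/j + (-1*4)/j = 1 - 4/j)
C(W) = 1/2 (C(W) = (W + 0)/((2*W)) = W*(1/(2*W)) = 1/2)
-85941 + C(p(-13, -16)) = -85941 + 1/2 = -171881/2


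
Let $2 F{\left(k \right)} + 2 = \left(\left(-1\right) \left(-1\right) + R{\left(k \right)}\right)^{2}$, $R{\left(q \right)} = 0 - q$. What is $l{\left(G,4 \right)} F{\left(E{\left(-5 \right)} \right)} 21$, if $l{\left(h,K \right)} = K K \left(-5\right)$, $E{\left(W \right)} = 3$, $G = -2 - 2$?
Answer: $-1680$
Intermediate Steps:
$G = -4$
$l{\left(h,K \right)} = - 5 K^{2}$ ($l{\left(h,K \right)} = K^{2} \left(-5\right) = - 5 K^{2}$)
$R{\left(q \right)} = - q$
$F{\left(k \right)} = -1 + \frac{\left(1 - k\right)^{2}}{2}$ ($F{\left(k \right)} = -1 + \frac{\left(\left(-1\right) \left(-1\right) - k\right)^{2}}{2} = -1 + \frac{\left(1 - k\right)^{2}}{2}$)
$l{\left(G,4 \right)} F{\left(E{\left(-5 \right)} \right)} 21 = - 5 \cdot 4^{2} \left(-1 + \frac{\left(-1 + 3\right)^{2}}{2}\right) 21 = \left(-5\right) 16 \left(-1 + \frac{2^{2}}{2}\right) 21 = - 80 \left(-1 + \frac{1}{2} \cdot 4\right) 21 = - 80 \left(-1 + 2\right) 21 = \left(-80\right) 1 \cdot 21 = \left(-80\right) 21 = -1680$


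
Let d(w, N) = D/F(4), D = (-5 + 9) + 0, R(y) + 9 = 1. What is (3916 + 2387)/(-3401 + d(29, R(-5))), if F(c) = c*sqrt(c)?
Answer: -4202/2267 ≈ -1.8535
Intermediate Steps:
R(y) = -8 (R(y) = -9 + 1 = -8)
F(c) = c**(3/2)
D = 4 (D = 4 + 0 = 4)
d(w, N) = 1/2 (d(w, N) = 4/(4**(3/2)) = 4/8 = 4*(1/8) = 1/2)
(3916 + 2387)/(-3401 + d(29, R(-5))) = (3916 + 2387)/(-3401 + 1/2) = 6303/(-6801/2) = 6303*(-2/6801) = -4202/2267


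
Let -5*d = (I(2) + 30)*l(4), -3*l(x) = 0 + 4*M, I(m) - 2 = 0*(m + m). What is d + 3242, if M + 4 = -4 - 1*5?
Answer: 46966/15 ≈ 3131.1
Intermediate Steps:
I(m) = 2 (I(m) = 2 + 0*(m + m) = 2 + 0*(2*m) = 2 + 0 = 2)
M = -13 (M = -4 + (-4 - 1*5) = -4 + (-4 - 5) = -4 - 9 = -13)
l(x) = 52/3 (l(x) = -(0 + 4*(-13))/3 = -(0 - 52)/3 = -⅓*(-52) = 52/3)
d = -1664/15 (d = -(2 + 30)*52/(5*3) = -32*52/(5*3) = -⅕*1664/3 = -1664/15 ≈ -110.93)
d + 3242 = -1664/15 + 3242 = 46966/15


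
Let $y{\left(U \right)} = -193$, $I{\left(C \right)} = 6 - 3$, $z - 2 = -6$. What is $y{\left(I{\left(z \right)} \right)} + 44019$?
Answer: $43826$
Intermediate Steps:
$z = -4$ ($z = 2 - 6 = -4$)
$I{\left(C \right)} = 3$ ($I{\left(C \right)} = 6 - 3 = 3$)
$y{\left(I{\left(z \right)} \right)} + 44019 = -193 + 44019 = 43826$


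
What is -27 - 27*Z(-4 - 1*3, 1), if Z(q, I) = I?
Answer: -54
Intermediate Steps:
-27 - 27*Z(-4 - 1*3, 1) = -27 - 27*1 = -27 - 27 = -54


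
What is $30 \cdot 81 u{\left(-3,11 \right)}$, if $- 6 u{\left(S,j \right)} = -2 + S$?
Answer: $2025$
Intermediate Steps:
$u{\left(S,j \right)} = \frac{1}{3} - \frac{S}{6}$ ($u{\left(S,j \right)} = - \frac{-2 + S}{6} = \frac{1}{3} - \frac{S}{6}$)
$30 \cdot 81 u{\left(-3,11 \right)} = 30 \cdot 81 \left(\frac{1}{3} - - \frac{1}{2}\right) = 2430 \left(\frac{1}{3} + \frac{1}{2}\right) = 2430 \cdot \frac{5}{6} = 2025$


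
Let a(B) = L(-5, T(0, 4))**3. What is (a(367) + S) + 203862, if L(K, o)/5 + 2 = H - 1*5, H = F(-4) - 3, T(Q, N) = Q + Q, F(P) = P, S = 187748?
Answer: 48610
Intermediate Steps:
T(Q, N) = 2*Q
H = -7 (H = -4 - 3 = -7)
L(K, o) = -70 (L(K, o) = -10 + 5*(-7 - 1*5) = -10 + 5*(-7 - 5) = -10 + 5*(-12) = -10 - 60 = -70)
a(B) = -343000 (a(B) = (-70)**3 = -343000)
(a(367) + S) + 203862 = (-343000 + 187748) + 203862 = -155252 + 203862 = 48610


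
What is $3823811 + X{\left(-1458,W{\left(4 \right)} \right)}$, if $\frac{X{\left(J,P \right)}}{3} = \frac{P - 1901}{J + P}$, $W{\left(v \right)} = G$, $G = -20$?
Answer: $\frac{5651598421}{1478} \approx 3.8238 \cdot 10^{6}$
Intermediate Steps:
$W{\left(v \right)} = -20$
$X{\left(J,P \right)} = \frac{3 \left(-1901 + P\right)}{J + P}$ ($X{\left(J,P \right)} = 3 \frac{P - 1901}{J + P} = 3 \frac{-1901 + P}{J + P} = \frac{3 \left(-1901 + P\right)}{J + P}$)
$3823811 + X{\left(-1458,W{\left(4 \right)} \right)} = 3823811 + \frac{3 \left(-1901 - 20\right)}{-1458 - 20} = 3823811 + 3 \frac{1}{-1478} \left(-1921\right) = 3823811 + 3 \left(- \frac{1}{1478}\right) \left(-1921\right) = 3823811 + \frac{5763}{1478} = \frac{5651598421}{1478}$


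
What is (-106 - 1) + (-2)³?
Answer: -115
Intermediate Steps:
(-106 - 1) + (-2)³ = -107 - 8 = -115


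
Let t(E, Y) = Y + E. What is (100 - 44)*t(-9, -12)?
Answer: -1176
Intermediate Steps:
t(E, Y) = E + Y
(100 - 44)*t(-9, -12) = (100 - 44)*(-9 - 12) = 56*(-21) = -1176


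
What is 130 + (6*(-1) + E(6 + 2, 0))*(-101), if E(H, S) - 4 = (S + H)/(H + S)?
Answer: 231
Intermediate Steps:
E(H, S) = 5 (E(H, S) = 4 + (S + H)/(H + S) = 4 + (H + S)/(H + S) = 4 + 1 = 5)
130 + (6*(-1) + E(6 + 2, 0))*(-101) = 130 + (6*(-1) + 5)*(-101) = 130 + (-6 + 5)*(-101) = 130 - 1*(-101) = 130 + 101 = 231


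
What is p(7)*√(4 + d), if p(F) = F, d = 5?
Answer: 21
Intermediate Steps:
p(7)*√(4 + d) = 7*√(4 + 5) = 7*√9 = 7*3 = 21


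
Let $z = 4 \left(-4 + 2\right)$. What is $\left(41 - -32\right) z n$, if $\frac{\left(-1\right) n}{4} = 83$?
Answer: $193888$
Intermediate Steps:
$z = -8$ ($z = 4 \left(-2\right) = -8$)
$n = -332$ ($n = \left(-4\right) 83 = -332$)
$\left(41 - -32\right) z n = \left(41 - -32\right) \left(-8\right) \left(-332\right) = \left(41 + 32\right) \left(-8\right) \left(-332\right) = 73 \left(-8\right) \left(-332\right) = \left(-584\right) \left(-332\right) = 193888$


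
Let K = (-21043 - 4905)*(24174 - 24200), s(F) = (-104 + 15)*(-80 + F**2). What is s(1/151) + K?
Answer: 15544992079/22801 ≈ 6.8177e+5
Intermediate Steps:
s(F) = 7120 - 89*F**2 (s(F) = -89*(-80 + F**2) = 7120 - 89*F**2)
K = 674648 (K = -25948*(-26) = 674648)
s(1/151) + K = (7120 - 89*(1/151)**2) + 674648 = (7120 - 89*1/22801) + 674648 = (7120 - 89/22801) + 674648 = 162343031/22801 + 674648 = 15544992079/22801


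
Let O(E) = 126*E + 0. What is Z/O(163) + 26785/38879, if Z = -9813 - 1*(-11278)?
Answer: 607068065/798496902 ≈ 0.76026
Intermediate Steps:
O(E) = 126*E
Z = 1465 (Z = -9813 + 11278 = 1465)
Z/O(163) + 26785/38879 = 1465/((126*163)) + 26785/38879 = 1465/20538 + 26785*(1/38879) = 1465*(1/20538) + 26785/38879 = 1465/20538 + 26785/38879 = 607068065/798496902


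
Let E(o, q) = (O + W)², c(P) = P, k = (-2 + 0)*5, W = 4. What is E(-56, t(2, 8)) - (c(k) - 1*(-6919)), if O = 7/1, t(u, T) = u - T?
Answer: -6788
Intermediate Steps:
k = -10 (k = -2*5 = -10)
O = 7 (O = 7*1 = 7)
E(o, q) = 121 (E(o, q) = (7 + 4)² = 11² = 121)
E(-56, t(2, 8)) - (c(k) - 1*(-6919)) = 121 - (-10 - 1*(-6919)) = 121 - (-10 + 6919) = 121 - 1*6909 = 121 - 6909 = -6788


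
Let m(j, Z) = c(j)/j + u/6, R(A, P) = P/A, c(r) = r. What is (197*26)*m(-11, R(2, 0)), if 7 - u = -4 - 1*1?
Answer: 15366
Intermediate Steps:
u = 12 (u = 7 - (-4 - 1*1) = 7 - (-4 - 1) = 7 - 1*(-5) = 7 + 5 = 12)
m(j, Z) = 3 (m(j, Z) = j/j + 12/6 = 1 + 12*(⅙) = 1 + 2 = 3)
(197*26)*m(-11, R(2, 0)) = (197*26)*3 = 5122*3 = 15366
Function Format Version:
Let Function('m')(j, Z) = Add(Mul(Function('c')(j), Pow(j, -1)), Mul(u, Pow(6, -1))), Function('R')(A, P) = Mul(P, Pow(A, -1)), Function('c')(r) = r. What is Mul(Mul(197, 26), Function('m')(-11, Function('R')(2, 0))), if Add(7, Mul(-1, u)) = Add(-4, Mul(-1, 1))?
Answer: 15366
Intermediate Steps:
u = 12 (u = Add(7, Mul(-1, Add(-4, Mul(-1, 1)))) = Add(7, Mul(-1, Add(-4, -1))) = Add(7, Mul(-1, -5)) = Add(7, 5) = 12)
Function('m')(j, Z) = 3 (Function('m')(j, Z) = Add(Mul(j, Pow(j, -1)), Mul(12, Pow(6, -1))) = Add(1, Mul(12, Rational(1, 6))) = Add(1, 2) = 3)
Mul(Mul(197, 26), Function('m')(-11, Function('R')(2, 0))) = Mul(Mul(197, 26), 3) = Mul(5122, 3) = 15366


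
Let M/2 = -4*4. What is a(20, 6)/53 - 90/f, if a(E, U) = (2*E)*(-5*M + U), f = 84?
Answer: 92165/742 ≈ 124.21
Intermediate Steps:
M = -32 (M = 2*(-4*4) = 2*(-16) = -32)
a(E, U) = 2*E*(160 + U) (a(E, U) = (2*E)*(-5*(-32) + U) = (2*E)*(160 + U) = 2*E*(160 + U))
a(20, 6)/53 - 90/f = (2*20*(160 + 6))/53 - 90/84 = (2*20*166)*(1/53) - 90*1/84 = 6640*(1/53) - 15/14 = 6640/53 - 15/14 = 92165/742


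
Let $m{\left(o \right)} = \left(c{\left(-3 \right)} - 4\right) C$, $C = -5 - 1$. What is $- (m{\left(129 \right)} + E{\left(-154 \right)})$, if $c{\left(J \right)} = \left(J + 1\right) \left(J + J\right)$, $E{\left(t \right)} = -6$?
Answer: $54$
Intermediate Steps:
$c{\left(J \right)} = 2 J \left(1 + J\right)$ ($c{\left(J \right)} = \left(1 + J\right) 2 J = 2 J \left(1 + J\right)$)
$C = -6$
$m{\left(o \right)} = -48$ ($m{\left(o \right)} = \left(2 \left(-3\right) \left(1 - 3\right) - 4\right) \left(-6\right) = \left(2 \left(-3\right) \left(-2\right) - 4\right) \left(-6\right) = \left(12 - 4\right) \left(-6\right) = 8 \left(-6\right) = -48$)
$- (m{\left(129 \right)} + E{\left(-154 \right)}) = - (-48 - 6) = \left(-1\right) \left(-54\right) = 54$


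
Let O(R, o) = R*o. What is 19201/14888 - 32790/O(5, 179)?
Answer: -94198525/2664952 ≈ -35.347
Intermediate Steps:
19201/14888 - 32790/O(5, 179) = 19201/14888 - 32790/(5*179) = 19201*(1/14888) - 32790/895 = 19201/14888 - 32790*1/895 = 19201/14888 - 6558/179 = -94198525/2664952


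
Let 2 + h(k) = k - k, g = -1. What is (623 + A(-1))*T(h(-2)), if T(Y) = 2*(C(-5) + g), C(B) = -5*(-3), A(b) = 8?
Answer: 17668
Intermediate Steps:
C(B) = 15
h(k) = -2 (h(k) = -2 + (k - k) = -2 + 0 = -2)
T(Y) = 28 (T(Y) = 2*(15 - 1) = 2*14 = 28)
(623 + A(-1))*T(h(-2)) = (623 + 8)*28 = 631*28 = 17668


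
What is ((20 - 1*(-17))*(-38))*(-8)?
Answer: 11248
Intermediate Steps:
((20 - 1*(-17))*(-38))*(-8) = ((20 + 17)*(-38))*(-8) = (37*(-38))*(-8) = -1406*(-8) = 11248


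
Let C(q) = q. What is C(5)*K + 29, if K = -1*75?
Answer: -346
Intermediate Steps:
K = -75
C(5)*K + 29 = 5*(-75) + 29 = -375 + 29 = -346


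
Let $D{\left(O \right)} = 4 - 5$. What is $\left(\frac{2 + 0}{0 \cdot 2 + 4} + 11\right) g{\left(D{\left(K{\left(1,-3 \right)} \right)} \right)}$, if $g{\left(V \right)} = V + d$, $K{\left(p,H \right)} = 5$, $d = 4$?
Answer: $\frac{69}{2} \approx 34.5$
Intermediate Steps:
$D{\left(O \right)} = -1$
$g{\left(V \right)} = 4 + V$ ($g{\left(V \right)} = V + 4 = 4 + V$)
$\left(\frac{2 + 0}{0 \cdot 2 + 4} + 11\right) g{\left(D{\left(K{\left(1,-3 \right)} \right)} \right)} = \left(\frac{2 + 0}{0 \cdot 2 + 4} + 11\right) \left(4 - 1\right) = \left(\frac{2}{0 + 4} + 11\right) 3 = \left(\frac{2}{4} + 11\right) 3 = \left(2 \cdot \frac{1}{4} + 11\right) 3 = \left(\frac{1}{2} + 11\right) 3 = \frac{23}{2} \cdot 3 = \frac{69}{2}$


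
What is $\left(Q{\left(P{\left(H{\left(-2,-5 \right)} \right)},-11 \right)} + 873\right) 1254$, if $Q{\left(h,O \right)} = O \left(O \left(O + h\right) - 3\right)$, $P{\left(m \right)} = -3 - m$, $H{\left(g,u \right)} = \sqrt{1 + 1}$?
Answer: $-988152 - 151734 \sqrt{2} \approx -1.2027 \cdot 10^{6}$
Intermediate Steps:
$H{\left(g,u \right)} = \sqrt{2}$
$Q{\left(h,O \right)} = O \left(-3 + O \left(O + h\right)\right)$
$\left(Q{\left(P{\left(H{\left(-2,-5 \right)} \right)},-11 \right)} + 873\right) 1254 = \left(- 11 \left(-3 + \left(-11\right)^{2} - 11 \left(-3 - \sqrt{2}\right)\right) + 873\right) 1254 = \left(- 11 \left(-3 + 121 + \left(33 + 11 \sqrt{2}\right)\right) + 873\right) 1254 = \left(- 11 \left(151 + 11 \sqrt{2}\right) + 873\right) 1254 = \left(\left(-1661 - 121 \sqrt{2}\right) + 873\right) 1254 = \left(-788 - 121 \sqrt{2}\right) 1254 = -988152 - 151734 \sqrt{2}$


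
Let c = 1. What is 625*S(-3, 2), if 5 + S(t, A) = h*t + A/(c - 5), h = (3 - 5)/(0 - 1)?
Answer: -14375/2 ≈ -7187.5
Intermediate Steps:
h = 2 (h = -2/(-1) = -2*(-1) = 2)
S(t, A) = -5 + 2*t - A/4 (S(t, A) = -5 + (2*t + A/(1 - 5)) = -5 + (2*t + A/(-4)) = -5 + (2*t - A/4) = -5 + 2*t - A/4)
625*S(-3, 2) = 625*(-5 + 2*(-3) - ¼*2) = 625*(-5 - 6 - ½) = 625*(-23/2) = -14375/2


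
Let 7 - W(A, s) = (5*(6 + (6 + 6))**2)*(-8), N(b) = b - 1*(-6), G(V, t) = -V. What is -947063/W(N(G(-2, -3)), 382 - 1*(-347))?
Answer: -947063/12967 ≈ -73.036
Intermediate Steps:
N(b) = 6 + b (N(b) = b + 6 = 6 + b)
W(A, s) = 12967 (W(A, s) = 7 - 5*(6 + (6 + 6))**2*(-8) = 7 - 5*(6 + 12)**2*(-8) = 7 - 5*18**2*(-8) = 7 - 5*324*(-8) = 7 - 1620*(-8) = 7 - 1*(-12960) = 7 + 12960 = 12967)
-947063/W(N(G(-2, -3)), 382 - 1*(-347)) = -947063/12967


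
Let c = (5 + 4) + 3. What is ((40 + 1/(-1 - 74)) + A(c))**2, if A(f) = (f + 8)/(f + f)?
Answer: 4165681/2500 ≈ 1666.3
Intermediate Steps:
c = 12 (c = 9 + 3 = 12)
A(f) = (8 + f)/(2*f) (A(f) = (8 + f)/((2*f)) = (8 + f)*(1/(2*f)) = (8 + f)/(2*f))
((40 + 1/(-1 - 74)) + A(c))**2 = ((40 + 1/(-1 - 74)) + (1/2)*(8 + 12)/12)**2 = ((40 + 1/(-75)) + (1/2)*(1/12)*20)**2 = ((40 - 1/75) + 5/6)**2 = (2999/75 + 5/6)**2 = (2041/50)**2 = 4165681/2500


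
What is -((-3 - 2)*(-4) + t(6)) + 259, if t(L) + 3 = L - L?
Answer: 242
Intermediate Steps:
t(L) = -3 (t(L) = -3 + (L - L) = -3 + 0 = -3)
-((-3 - 2)*(-4) + t(6)) + 259 = -((-3 - 2)*(-4) - 3) + 259 = -(-5*(-4) - 3) + 259 = -(20 - 3) + 259 = -1*17 + 259 = -17 + 259 = 242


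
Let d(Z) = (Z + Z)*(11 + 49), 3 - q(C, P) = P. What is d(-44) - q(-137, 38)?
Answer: -5245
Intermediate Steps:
q(C, P) = 3 - P
d(Z) = 120*Z (d(Z) = (2*Z)*60 = 120*Z)
d(-44) - q(-137, 38) = 120*(-44) - (3 - 1*38) = -5280 - (3 - 38) = -5280 - 1*(-35) = -5280 + 35 = -5245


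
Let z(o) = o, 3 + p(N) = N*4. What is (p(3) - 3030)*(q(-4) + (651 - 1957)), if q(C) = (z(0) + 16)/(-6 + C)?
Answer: 19751298/5 ≈ 3.9503e+6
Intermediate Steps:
p(N) = -3 + 4*N (p(N) = -3 + N*4 = -3 + 4*N)
q(C) = 16/(-6 + C) (q(C) = (0 + 16)/(-6 + C) = 16/(-6 + C))
(p(3) - 3030)*(q(-4) + (651 - 1957)) = ((-3 + 4*3) - 3030)*(16/(-6 - 4) + (651 - 1957)) = ((-3 + 12) - 3030)*(16/(-10) - 1306) = (9 - 3030)*(16*(-⅒) - 1306) = -3021*(-8/5 - 1306) = -3021*(-6538/5) = 19751298/5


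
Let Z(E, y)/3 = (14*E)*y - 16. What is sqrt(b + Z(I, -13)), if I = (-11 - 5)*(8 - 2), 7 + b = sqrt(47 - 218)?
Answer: sqrt(52361 + 3*I*sqrt(19)) ≈ 228.83 + 0.029*I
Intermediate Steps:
b = -7 + 3*I*sqrt(19) (b = -7 + sqrt(47 - 218) = -7 + sqrt(-171) = -7 + 3*I*sqrt(19) ≈ -7.0 + 13.077*I)
I = -96 (I = -16*6 = -96)
Z(E, y) = -48 + 42*E*y (Z(E, y) = 3*((14*E)*y - 16) = 3*(14*E*y - 16) = 3*(-16 + 14*E*y) = -48 + 42*E*y)
sqrt(b + Z(I, -13)) = sqrt((-7 + 3*I*sqrt(19)) + (-48 + 42*(-96)*(-13))) = sqrt((-7 + 3*I*sqrt(19)) + (-48 + 52416)) = sqrt((-7 + 3*I*sqrt(19)) + 52368) = sqrt(52361 + 3*I*sqrt(19))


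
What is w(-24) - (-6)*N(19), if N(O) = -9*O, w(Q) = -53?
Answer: -1079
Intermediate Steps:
w(-24) - (-6)*N(19) = -53 - (-6)*(-9*19) = -53 - (-6)*(-171) = -53 - 1*1026 = -53 - 1026 = -1079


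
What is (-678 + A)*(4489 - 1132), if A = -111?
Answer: -2648673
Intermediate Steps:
(-678 + A)*(4489 - 1132) = (-678 - 111)*(4489 - 1132) = -789*3357 = -2648673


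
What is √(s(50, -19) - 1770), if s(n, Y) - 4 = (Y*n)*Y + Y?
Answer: √16265 ≈ 127.53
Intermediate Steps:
s(n, Y) = 4 + Y + n*Y² (s(n, Y) = 4 + ((Y*n)*Y + Y) = 4 + (n*Y² + Y) = 4 + (Y + n*Y²) = 4 + Y + n*Y²)
√(s(50, -19) - 1770) = √((4 - 19 + 50*(-19)²) - 1770) = √((4 - 19 + 50*361) - 1770) = √((4 - 19 + 18050) - 1770) = √(18035 - 1770) = √16265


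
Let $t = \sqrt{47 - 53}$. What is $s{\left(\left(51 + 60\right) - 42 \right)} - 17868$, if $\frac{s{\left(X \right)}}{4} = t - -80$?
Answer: $-17548 + 4 i \sqrt{6} \approx -17548.0 + 9.798 i$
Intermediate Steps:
$t = i \sqrt{6}$ ($t = \sqrt{-6} = i \sqrt{6} \approx 2.4495 i$)
$s{\left(X \right)} = 320 + 4 i \sqrt{6}$ ($s{\left(X \right)} = 4 \left(i \sqrt{6} - -80\right) = 4 \left(i \sqrt{6} + 80\right) = 4 \left(80 + i \sqrt{6}\right) = 320 + 4 i \sqrt{6}$)
$s{\left(\left(51 + 60\right) - 42 \right)} - 17868 = \left(320 + 4 i \sqrt{6}\right) - 17868 = -17548 + 4 i \sqrt{6}$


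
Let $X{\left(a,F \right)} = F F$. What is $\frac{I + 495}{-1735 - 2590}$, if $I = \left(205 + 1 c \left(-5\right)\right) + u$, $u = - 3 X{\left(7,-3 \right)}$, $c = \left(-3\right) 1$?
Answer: $- \frac{688}{4325} \approx -0.15908$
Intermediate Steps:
$X{\left(a,F \right)} = F^{2}$
$c = -3$
$u = -27$ ($u = - 3 \left(-3\right)^{2} = \left(-3\right) 9 = -27$)
$I = 193$ ($I = \left(205 + 1 \left(-3\right) \left(-5\right)\right) - 27 = \left(205 - -15\right) - 27 = \left(205 + 15\right) - 27 = 220 - 27 = 193$)
$\frac{I + 495}{-1735 - 2590} = \frac{193 + 495}{-1735 - 2590} = \frac{688}{-4325} = 688 \left(- \frac{1}{4325}\right) = - \frac{688}{4325}$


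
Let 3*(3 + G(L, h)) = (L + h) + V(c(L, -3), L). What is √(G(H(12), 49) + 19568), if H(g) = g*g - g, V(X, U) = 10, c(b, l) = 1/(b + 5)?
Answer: √176658/3 ≈ 140.10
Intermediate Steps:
c(b, l) = 1/(5 + b)
H(g) = g² - g
G(L, h) = ⅓ + L/3 + h/3 (G(L, h) = -3 + ((L + h) + 10)/3 = -3 + (10 + L + h)/3 = -3 + (10/3 + L/3 + h/3) = ⅓ + L/3 + h/3)
√(G(H(12), 49) + 19568) = √((⅓ + (12*(-1 + 12))/3 + (⅓)*49) + 19568) = √((⅓ + (12*11)/3 + 49/3) + 19568) = √((⅓ + (⅓)*132 + 49/3) + 19568) = √((⅓ + 44 + 49/3) + 19568) = √(182/3 + 19568) = √(58886/3) = √176658/3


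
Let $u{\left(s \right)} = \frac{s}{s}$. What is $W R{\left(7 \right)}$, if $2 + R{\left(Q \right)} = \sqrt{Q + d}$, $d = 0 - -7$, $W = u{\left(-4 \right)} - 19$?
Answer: $36 - 18 \sqrt{14} \approx -31.35$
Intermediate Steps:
$u{\left(s \right)} = 1$
$W = -18$ ($W = 1 - 19 = -18$)
$d = 7$ ($d = 0 + 7 = 7$)
$R{\left(Q \right)} = -2 + \sqrt{7 + Q}$ ($R{\left(Q \right)} = -2 + \sqrt{Q + 7} = -2 + \sqrt{7 + Q}$)
$W R{\left(7 \right)} = - 18 \left(-2 + \sqrt{7 + 7}\right) = - 18 \left(-2 + \sqrt{14}\right) = 36 - 18 \sqrt{14}$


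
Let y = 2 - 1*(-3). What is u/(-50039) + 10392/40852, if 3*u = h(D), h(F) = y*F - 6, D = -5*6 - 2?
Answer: 391699324/1533144921 ≈ 0.25549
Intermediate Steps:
y = 5 (y = 2 + 3 = 5)
D = -32 (D = -30 - 2 = -32)
h(F) = -6 + 5*F (h(F) = 5*F - 6 = -6 + 5*F)
u = -166/3 (u = (-6 + 5*(-32))/3 = (-6 - 160)/3 = (1/3)*(-166) = -166/3 ≈ -55.333)
u/(-50039) + 10392/40852 = -166/3/(-50039) + 10392/40852 = -166/3*(-1/50039) + 10392*(1/40852) = 166/150117 + 2598/10213 = 391699324/1533144921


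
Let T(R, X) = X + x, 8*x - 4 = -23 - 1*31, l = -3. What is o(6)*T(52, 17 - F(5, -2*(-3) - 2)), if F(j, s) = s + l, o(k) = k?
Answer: 117/2 ≈ 58.500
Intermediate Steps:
F(j, s) = -3 + s (F(j, s) = s - 3 = -3 + s)
x = -25/4 (x = ½ + (-23 - 1*31)/8 = ½ + (-23 - 31)/8 = ½ + (⅛)*(-54) = ½ - 27/4 = -25/4 ≈ -6.2500)
T(R, X) = -25/4 + X (T(R, X) = X - 25/4 = -25/4 + X)
o(6)*T(52, 17 - F(5, -2*(-3) - 2)) = 6*(-25/4 + (17 - (-3 + (-2*(-3) - 2)))) = 6*(-25/4 + (17 - (-3 + (6 - 2)))) = 6*(-25/4 + (17 - (-3 + 4))) = 6*(-25/4 + (17 - 1*1)) = 6*(-25/4 + (17 - 1)) = 6*(-25/4 + 16) = 6*(39/4) = 117/2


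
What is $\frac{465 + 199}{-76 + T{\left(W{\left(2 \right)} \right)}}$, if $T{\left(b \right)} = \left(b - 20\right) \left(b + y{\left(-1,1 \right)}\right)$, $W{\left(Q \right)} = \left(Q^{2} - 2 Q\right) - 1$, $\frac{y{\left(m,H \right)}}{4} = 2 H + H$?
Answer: $- \frac{664}{307} \approx -2.1629$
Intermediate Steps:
$y{\left(m,H \right)} = 12 H$ ($y{\left(m,H \right)} = 4 \left(2 H + H\right) = 4 \cdot 3 H = 12 H$)
$W{\left(Q \right)} = -1 + Q^{2} - 2 Q$
$T{\left(b \right)} = \left(-20 + b\right) \left(12 + b\right)$ ($T{\left(b \right)} = \left(b - 20\right) \left(b + 12 \cdot 1\right) = \left(-20 + b\right) \left(b + 12\right) = \left(-20 + b\right) \left(12 + b\right)$)
$\frac{465 + 199}{-76 + T{\left(W{\left(2 \right)} \right)}} = \frac{465 + 199}{-76 - \left(240 - \left(-1 + 2^{2} - 4\right)^{2} + 8 \left(-1 + 2^{2} - 4\right)\right)} = \frac{664}{-76 - \left(240 - \left(-1 + 4 - 4\right)^{2} + 8 \left(-1 + 4 - 4\right)\right)} = \frac{664}{-76 - \left(232 - 1\right)} = \frac{664}{-76 + \left(-240 + 1 + 8\right)} = \frac{664}{-76 - 231} = \frac{664}{-307} = 664 \left(- \frac{1}{307}\right) = - \frac{664}{307}$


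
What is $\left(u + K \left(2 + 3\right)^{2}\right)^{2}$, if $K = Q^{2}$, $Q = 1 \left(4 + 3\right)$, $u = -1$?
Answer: $1498176$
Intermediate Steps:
$Q = 7$ ($Q = 1 \cdot 7 = 7$)
$K = 49$ ($K = 7^{2} = 49$)
$\left(u + K \left(2 + 3\right)^{2}\right)^{2} = \left(-1 + 49 \left(2 + 3\right)^{2}\right)^{2} = \left(-1 + 49 \cdot 5^{2}\right)^{2} = \left(-1 + 49 \cdot 25\right)^{2} = \left(-1 + 1225\right)^{2} = 1224^{2} = 1498176$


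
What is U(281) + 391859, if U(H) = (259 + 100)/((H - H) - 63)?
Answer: 24686758/63 ≈ 3.9185e+5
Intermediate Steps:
U(H) = -359/63 (U(H) = 359/(0 - 63) = 359/(-63) = 359*(-1/63) = -359/63)
U(281) + 391859 = -359/63 + 391859 = 24686758/63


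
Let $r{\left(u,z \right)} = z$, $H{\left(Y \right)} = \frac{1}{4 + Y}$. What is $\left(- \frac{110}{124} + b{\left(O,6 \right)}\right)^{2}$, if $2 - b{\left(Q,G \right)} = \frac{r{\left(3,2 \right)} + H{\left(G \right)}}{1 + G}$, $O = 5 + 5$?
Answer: $\frac{15876}{24025} \approx 0.66081$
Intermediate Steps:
$O = 10$
$b{\left(Q,G \right)} = 2 - \frac{2 + \frac{1}{4 + G}}{1 + G}$
$\left(- \frac{110}{124} + b{\left(O,6 \right)}\right)^{2} = \left(- \frac{110}{124} + \frac{-1 + 2 \cdot 6 \left(4 + 6\right)}{\left(1 + 6\right) \left(4 + 6\right)}\right)^{2} = \left(\left(-110\right) \frac{1}{124} + \frac{-1 + 2 \cdot 6 \cdot 10}{7 \cdot 10}\right)^{2} = \left(- \frac{55}{62} + \frac{1}{7} \cdot \frac{1}{10} \left(-1 + 120\right)\right)^{2} = \left(- \frac{55}{62} + \frac{1}{7} \cdot \frac{1}{10} \cdot 119\right)^{2} = \left(- \frac{55}{62} + \frac{17}{10}\right)^{2} = \left(\frac{126}{155}\right)^{2} = \frac{15876}{24025}$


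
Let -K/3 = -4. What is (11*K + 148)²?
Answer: 78400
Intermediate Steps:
K = 12 (K = -3*(-4) = 12)
(11*K + 148)² = (11*12 + 148)² = (132 + 148)² = 280² = 78400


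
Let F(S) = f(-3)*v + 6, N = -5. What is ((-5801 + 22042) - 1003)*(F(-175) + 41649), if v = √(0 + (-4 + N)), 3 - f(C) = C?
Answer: 634738890 + 274284*I ≈ 6.3474e+8 + 2.7428e+5*I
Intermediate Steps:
f(C) = 3 - C
v = 3*I (v = √(0 + (-4 - 5)) = √(0 - 9) = √(-9) = 3*I ≈ 3.0*I)
F(S) = 6 + 18*I (F(S) = (3 - 1*(-3))*(3*I) + 6 = (3 + 3)*(3*I) + 6 = 6*(3*I) + 6 = 18*I + 6 = 6 + 18*I)
((-5801 + 22042) - 1003)*(F(-175) + 41649) = ((-5801 + 22042) - 1003)*((6 + 18*I) + 41649) = (16241 - 1003)*(41655 + 18*I) = 15238*(41655 + 18*I) = 634738890 + 274284*I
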